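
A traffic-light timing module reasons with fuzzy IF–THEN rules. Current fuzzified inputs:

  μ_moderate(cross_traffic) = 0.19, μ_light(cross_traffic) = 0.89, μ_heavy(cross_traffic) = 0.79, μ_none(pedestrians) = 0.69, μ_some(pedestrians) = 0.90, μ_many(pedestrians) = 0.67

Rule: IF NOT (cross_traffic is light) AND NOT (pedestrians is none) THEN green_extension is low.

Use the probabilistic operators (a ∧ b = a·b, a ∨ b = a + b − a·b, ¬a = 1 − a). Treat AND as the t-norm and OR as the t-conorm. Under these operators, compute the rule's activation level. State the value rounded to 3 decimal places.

firing strength: ¬light=1−0.89=0.11, ¬none=1−0.69=0.31; AND[a·b] → w = 0.0341

0.034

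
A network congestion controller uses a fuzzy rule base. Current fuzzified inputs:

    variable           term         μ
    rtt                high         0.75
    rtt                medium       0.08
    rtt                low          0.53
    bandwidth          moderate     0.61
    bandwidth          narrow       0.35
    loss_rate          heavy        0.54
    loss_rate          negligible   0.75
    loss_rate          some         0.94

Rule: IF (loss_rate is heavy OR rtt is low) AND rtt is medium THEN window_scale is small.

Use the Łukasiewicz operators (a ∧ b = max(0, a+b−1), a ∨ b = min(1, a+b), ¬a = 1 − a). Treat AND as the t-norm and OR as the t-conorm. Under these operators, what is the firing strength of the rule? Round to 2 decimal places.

firing strength: (heavy=0.54 OR low=0.53) = 1.00; AND[max(0, a+b−1)] with medium=0.08 → w = 0.08

0.08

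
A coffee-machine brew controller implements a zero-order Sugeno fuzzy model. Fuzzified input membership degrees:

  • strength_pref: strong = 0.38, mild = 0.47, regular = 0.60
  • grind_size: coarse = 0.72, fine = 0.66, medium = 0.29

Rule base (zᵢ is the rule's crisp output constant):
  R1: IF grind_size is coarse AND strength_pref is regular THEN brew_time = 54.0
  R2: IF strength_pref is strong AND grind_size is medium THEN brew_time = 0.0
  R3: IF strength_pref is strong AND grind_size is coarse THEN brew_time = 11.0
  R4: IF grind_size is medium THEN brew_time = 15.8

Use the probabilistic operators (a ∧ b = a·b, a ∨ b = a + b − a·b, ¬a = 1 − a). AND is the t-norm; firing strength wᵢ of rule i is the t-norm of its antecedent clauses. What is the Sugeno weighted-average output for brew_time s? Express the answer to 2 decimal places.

27.96

R1 (z=54.0): coarse=0.72, regular=0.60; AND[a·b] → w = 0.4320
R2 (z=0.0): strong=0.38, medium=0.29; AND[a·b] → w = 0.1102
R3 (z=11.0): strong=0.38, coarse=0.72; AND[a·b] → w = 0.2736
R4 (z=15.8): medium=0.29 → w = 0.2900
Weighted average = (0.4320·54.0 + 0.1102·0.0 + 0.2736·11.0 + 0.2900·15.8) / (0.4320 + 0.1102 + 0.2736 + 0.2900)
  = 30.9196 / 1.1058 = 27.96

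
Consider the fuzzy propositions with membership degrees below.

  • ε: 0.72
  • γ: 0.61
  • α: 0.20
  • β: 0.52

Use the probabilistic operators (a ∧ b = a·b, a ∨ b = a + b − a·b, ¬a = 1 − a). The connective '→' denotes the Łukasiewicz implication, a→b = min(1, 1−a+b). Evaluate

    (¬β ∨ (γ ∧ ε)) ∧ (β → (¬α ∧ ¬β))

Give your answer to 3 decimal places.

0.612

¬β = 1 − 0.5200 = 0.4800
γ ∧ ε = a·b on (0.6100, 0.7200) = 0.4392
¬β ∨ (γ ∧ ε) = a + b − a·b on (0.4800, 0.4392) = 0.7084
¬α = 1 − 0.2000 = 0.8000
¬β = 1 − 0.5200 = 0.4800
¬α ∧ ¬β = a·b on (0.8000, 0.4800) = 0.3840
β → (¬α ∧ ¬β)  [Łukasiewicz: min(1, 1−a+b)] with a=0.5200, b=0.3840 → 0.8640
(¬β ∨ (γ ∧ ε)) ∧ (β → (¬α ∧ ¬β)) = a·b on (0.7084, 0.8640) = 0.6120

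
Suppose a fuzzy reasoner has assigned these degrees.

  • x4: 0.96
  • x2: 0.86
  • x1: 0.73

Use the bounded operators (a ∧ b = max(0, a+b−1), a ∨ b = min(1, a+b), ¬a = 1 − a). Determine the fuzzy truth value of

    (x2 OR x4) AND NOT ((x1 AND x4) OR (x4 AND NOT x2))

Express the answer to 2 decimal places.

0.21

x2 OR x4 = min(1, a+b) on (0.86, 0.96) = 1.00
x1 AND x4 = max(0, a+b−1) on (0.73, 0.96) = 0.69
NOT x2 = 1 − 0.86 = 0.14
x4 AND NOT x2 = max(0, a+b−1) on (0.96, 0.14) = 0.10
(x1 AND x4) OR (x4 AND NOT x2) = min(1, a+b) on (0.69, 0.10) = 0.79
NOT ((x1 AND x4) OR (x4 AND NOT x2)) = 1 − 0.79 = 0.21
(x2 OR x4) AND NOT ((x1 AND x4) OR (x4 AND NOT x2)) = max(0, a+b−1) on (1.00, 0.21) = 0.21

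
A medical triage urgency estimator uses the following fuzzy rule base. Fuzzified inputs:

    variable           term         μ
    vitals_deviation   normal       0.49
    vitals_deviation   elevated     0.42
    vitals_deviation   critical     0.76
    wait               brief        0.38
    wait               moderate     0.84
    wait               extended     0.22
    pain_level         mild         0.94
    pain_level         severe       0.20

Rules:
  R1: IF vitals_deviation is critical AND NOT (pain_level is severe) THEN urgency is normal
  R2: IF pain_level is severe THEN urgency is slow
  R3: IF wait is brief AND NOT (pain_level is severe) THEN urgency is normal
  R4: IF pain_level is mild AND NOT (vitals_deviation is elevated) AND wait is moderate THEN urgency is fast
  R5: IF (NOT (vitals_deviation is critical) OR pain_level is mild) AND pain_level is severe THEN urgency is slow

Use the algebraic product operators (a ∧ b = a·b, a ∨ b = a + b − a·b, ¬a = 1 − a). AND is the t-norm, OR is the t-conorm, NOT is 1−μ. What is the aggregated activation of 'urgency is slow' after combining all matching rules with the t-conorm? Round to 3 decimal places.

R1: critical=0.76, ¬severe=1−0.20=0.80; AND[a·b] → w = 0.6080
R2: severe=0.20 → w = 0.2000
R3: brief=0.38, ¬severe=1−0.20=0.80; AND[a·b] → w = 0.3040
R4: mild=0.94, ¬elevated=1−0.42=0.58, moderate=0.84; AND[a·b] → w = 0.4580
R5: (¬critical=1−0.76=0.24 OR mild=0.94) = 0.9544; AND[a·b] with severe=0.20 → w = 0.1909
Rules with consequent 'slow': {R2, R5} → strengths 0.2000, 0.1909
Aggregate via t-conorm [a + b − a·b]: 0.3527

0.353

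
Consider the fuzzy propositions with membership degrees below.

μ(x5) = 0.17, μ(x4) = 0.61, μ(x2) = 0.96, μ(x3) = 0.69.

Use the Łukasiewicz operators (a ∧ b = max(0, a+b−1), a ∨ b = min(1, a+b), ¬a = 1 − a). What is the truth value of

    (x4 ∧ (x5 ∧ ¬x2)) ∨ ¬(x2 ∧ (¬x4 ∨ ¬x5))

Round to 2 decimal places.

¬x2 = 1 − 0.96 = 0.04
x5 ∧ ¬x2 = max(0, a+b−1) on (0.17, 0.04) = 0.00
x4 ∧ (x5 ∧ ¬x2) = max(0, a+b−1) on (0.61, 0.00) = 0.00
¬x4 = 1 − 0.61 = 0.39
¬x5 = 1 − 0.17 = 0.83
¬x4 ∨ ¬x5 = min(1, a+b) on (0.39, 0.83) = 1.00
x2 ∧ (¬x4 ∨ ¬x5) = max(0, a+b−1) on (0.96, 1.00) = 0.96
¬(x2 ∧ (¬x4 ∨ ¬x5)) = 1 − 0.96 = 0.04
(x4 ∧ (x5 ∧ ¬x2)) ∨ ¬(x2 ∧ (¬x4 ∨ ¬x5)) = min(1, a+b) on (0.00, 0.04) = 0.04

0.04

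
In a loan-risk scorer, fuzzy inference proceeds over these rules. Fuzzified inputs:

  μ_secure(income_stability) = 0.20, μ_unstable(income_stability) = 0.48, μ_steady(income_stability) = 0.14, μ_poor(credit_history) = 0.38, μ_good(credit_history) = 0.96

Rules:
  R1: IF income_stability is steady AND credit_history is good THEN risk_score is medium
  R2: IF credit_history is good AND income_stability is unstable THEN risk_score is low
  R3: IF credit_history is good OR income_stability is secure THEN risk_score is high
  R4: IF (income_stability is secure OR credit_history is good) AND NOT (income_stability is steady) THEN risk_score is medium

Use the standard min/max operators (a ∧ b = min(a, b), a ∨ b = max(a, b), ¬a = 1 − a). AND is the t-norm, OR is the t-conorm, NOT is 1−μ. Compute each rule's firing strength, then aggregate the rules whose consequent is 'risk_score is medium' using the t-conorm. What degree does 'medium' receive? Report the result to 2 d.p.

R1: steady=0.14, good=0.96; AND[min(a, b)] → w = 0.14
R2: good=0.96, unstable=0.48; AND[min(a, b)] → w = 0.48
R3: good=0.96, secure=0.20; OR[max(a, b)] → w = 0.96
R4: (secure=0.20 OR good=0.96) = 0.96; AND[min(a, b)] with ¬steady=1−0.14=0.86 → w = 0.86
Rules with consequent 'medium': {R1, R4} → strengths 0.14, 0.86
Aggregate via t-conorm [max(a, b)]: 0.86

0.86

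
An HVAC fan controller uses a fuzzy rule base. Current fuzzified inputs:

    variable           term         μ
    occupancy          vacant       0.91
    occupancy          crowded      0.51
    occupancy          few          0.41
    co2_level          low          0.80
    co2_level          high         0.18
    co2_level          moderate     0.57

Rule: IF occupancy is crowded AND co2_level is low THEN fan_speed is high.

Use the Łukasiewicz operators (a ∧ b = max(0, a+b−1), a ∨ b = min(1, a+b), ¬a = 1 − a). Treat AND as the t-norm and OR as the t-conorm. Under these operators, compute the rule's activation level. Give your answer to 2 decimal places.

firing strength: crowded=0.51, low=0.80; AND[max(0, a+b−1)] → w = 0.31

0.31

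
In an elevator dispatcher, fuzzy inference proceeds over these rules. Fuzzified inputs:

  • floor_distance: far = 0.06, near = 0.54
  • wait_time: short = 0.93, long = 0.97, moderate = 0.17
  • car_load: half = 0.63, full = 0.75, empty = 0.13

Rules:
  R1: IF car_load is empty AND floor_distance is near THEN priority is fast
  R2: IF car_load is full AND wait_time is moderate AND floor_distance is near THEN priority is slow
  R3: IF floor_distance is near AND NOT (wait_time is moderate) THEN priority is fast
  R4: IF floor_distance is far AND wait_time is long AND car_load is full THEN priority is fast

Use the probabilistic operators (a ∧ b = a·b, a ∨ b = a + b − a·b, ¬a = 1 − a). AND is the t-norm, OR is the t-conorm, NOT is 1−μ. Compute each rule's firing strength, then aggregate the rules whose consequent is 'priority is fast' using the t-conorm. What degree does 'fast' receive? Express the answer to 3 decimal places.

0.509

R1: empty=0.13, near=0.54; AND[a·b] → w = 0.0702
R2: full=0.75, moderate=0.17, near=0.54; AND[a·b] → w = 0.0689
R3: near=0.54, ¬moderate=1−0.17=0.83; AND[a·b] → w = 0.4482
R4: far=0.06, long=0.97, full=0.75; AND[a·b] → w = 0.0436
Rules with consequent 'fast': {R1, R3, R4} → strengths 0.0702, 0.4482, 0.0436
Aggregate via t-conorm [a + b − a·b]: 0.5093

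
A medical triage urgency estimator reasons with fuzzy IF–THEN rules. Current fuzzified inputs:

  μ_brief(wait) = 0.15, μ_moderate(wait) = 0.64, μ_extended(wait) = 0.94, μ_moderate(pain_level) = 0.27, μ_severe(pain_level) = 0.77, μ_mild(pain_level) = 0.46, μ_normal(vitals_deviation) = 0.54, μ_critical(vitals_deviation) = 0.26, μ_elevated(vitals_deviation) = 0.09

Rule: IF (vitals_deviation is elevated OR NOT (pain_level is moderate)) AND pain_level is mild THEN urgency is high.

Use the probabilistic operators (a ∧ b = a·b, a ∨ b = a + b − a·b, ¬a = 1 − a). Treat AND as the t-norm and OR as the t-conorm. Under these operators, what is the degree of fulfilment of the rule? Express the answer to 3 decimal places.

firing strength: (elevated=0.09 OR ¬moderate=1−0.27=0.73) = 0.7543; AND[a·b] with mild=0.46 → w = 0.3470

0.347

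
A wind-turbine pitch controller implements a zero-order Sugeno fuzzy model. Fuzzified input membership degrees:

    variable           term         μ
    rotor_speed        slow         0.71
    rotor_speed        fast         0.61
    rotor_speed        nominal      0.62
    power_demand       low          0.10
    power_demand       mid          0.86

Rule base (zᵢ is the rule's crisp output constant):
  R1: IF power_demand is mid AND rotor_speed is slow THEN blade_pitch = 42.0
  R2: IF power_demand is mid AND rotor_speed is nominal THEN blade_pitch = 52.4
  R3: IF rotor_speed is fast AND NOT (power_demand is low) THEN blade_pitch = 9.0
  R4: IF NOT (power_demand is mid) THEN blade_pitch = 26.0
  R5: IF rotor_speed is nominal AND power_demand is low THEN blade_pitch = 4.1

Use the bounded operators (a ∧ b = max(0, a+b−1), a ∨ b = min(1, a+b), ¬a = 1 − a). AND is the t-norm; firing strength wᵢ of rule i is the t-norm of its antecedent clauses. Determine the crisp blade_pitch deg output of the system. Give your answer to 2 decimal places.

33.72

R1 (z=42.0): mid=0.86, slow=0.71; AND[max(0, a+b−1)] → w = 0.57
R2 (z=52.4): mid=0.86, nominal=0.62; AND[max(0, a+b−1)] → w = 0.48
R3 (z=9.0): fast=0.61, ¬low=1−0.10=0.90; AND[max(0, a+b−1)] → w = 0.51
R4 (z=26.0): ¬mid=1−0.86=0.14 → w = 0.14
R5 (z=4.1): nominal=0.62, low=0.10; AND[max(0, a+b−1)] → w = 0.00
Weighted average = (0.57·42.0 + 0.48·52.4 + 0.51·9.0 + 0.14·26.0 + 0.00·4.1) / (0.57 + 0.48 + 0.51 + 0.14 + 0.00)
  = 57.3220 / 1.7000 = 33.72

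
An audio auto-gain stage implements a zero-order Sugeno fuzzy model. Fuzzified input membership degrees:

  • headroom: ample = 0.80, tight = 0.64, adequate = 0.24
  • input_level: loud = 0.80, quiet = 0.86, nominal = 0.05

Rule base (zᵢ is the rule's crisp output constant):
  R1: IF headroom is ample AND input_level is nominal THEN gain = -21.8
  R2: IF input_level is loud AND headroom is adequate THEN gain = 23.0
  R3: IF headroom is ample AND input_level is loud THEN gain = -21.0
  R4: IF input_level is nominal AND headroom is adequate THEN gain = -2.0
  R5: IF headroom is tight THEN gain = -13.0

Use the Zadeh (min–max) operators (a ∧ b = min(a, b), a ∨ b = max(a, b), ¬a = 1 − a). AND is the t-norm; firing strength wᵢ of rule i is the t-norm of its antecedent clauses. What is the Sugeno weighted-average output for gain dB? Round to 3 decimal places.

R1 (z=-21.8): ample=0.80, nominal=0.05; AND[min(a, b)] → w = 0.05
R2 (z=23.0): loud=0.80, adequate=0.24; AND[min(a, b)] → w = 0.24
R3 (z=-21.0): ample=0.80, loud=0.80; AND[min(a, b)] → w = 0.80
R4 (z=-2.0): nominal=0.05, adequate=0.24; AND[min(a, b)] → w = 0.05
R5 (z=-13.0): tight=0.64 → w = 0.64
Weighted average = (0.05·-21.8 + 0.24·23.0 + 0.80·-21.0 + 0.05·-2.0 + 0.64·-13.0) / (0.05 + 0.24 + 0.80 + 0.05 + 0.64)
  = -20.7900 / 1.7800 = -11.680

-11.680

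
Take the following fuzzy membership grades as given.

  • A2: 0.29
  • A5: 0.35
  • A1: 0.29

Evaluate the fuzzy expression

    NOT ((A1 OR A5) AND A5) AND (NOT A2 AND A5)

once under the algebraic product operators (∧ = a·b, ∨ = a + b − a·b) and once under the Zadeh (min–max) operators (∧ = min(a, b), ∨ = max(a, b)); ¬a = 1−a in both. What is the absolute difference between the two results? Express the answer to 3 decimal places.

0.148

Under algebraic product:
  A1 OR A5 = a + b − a·b on (0.2900, 0.3500) = 0.5385
  (A1 OR A5) AND A5 = a·b on (0.5385, 0.3500) = 0.1885
  NOT ((A1 OR A5) AND A5) = 1 − 0.1885 = 0.8115
  NOT A2 = 1 − 0.2900 = 0.7100
  NOT A2 AND A5 = a·b on (0.7100, 0.3500) = 0.2485
  NOT ((A1 OR A5) AND A5) AND (NOT A2 AND A5) = a·b on (0.8115, 0.2485) = 0.2017
  → value = 0.2017
Under Zadeh (min–max):
  A1 OR A5 = max(a, b) on (0.29, 0.35) = 0.35
  (A1 OR A5) AND A5 = min(a, b) on (0.35, 0.35) = 0.35
  NOT ((A1 OR A5) AND A5) = 1 − 0.35 = 0.65
  NOT A2 = 1 − 0.29 = 0.71
  NOT A2 AND A5 = min(a, b) on (0.71, 0.35) = 0.35
  NOT ((A1 OR A5) AND A5) AND (NOT A2 AND A5) = min(a, b) on (0.65, 0.35) = 0.35
  → value = 0.3500
|0.2017 − 0.3500| = 0.148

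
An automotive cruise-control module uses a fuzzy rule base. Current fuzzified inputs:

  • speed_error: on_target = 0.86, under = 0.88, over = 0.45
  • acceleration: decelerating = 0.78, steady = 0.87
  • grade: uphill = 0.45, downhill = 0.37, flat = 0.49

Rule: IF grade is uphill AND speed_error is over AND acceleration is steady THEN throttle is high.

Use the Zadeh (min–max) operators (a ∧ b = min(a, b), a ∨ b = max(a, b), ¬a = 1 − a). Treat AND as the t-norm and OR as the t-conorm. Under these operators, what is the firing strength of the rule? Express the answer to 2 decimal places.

firing strength: uphill=0.45, over=0.45, steady=0.87; AND[min(a, b)] → w = 0.45

0.45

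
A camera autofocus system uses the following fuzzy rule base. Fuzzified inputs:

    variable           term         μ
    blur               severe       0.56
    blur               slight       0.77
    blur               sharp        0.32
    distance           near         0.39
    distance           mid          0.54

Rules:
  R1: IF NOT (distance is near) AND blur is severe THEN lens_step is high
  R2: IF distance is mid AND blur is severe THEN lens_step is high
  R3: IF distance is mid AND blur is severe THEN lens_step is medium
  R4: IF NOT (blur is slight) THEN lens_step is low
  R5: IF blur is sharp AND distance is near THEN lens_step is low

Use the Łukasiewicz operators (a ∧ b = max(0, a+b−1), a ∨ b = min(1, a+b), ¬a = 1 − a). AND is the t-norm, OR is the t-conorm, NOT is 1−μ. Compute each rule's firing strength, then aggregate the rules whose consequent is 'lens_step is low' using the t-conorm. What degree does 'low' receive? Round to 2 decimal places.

R1: ¬near=1−0.39=0.61, severe=0.56; AND[max(0, a+b−1)] → w = 0.17
R2: mid=0.54, severe=0.56; AND[max(0, a+b−1)] → w = 0.10
R3: mid=0.54, severe=0.56; AND[max(0, a+b−1)] → w = 0.10
R4: ¬slight=1−0.77=0.23 → w = 0.23
R5: sharp=0.32, near=0.39; AND[max(0, a+b−1)] → w = 0.00
Rules with consequent 'low': {R4, R5} → strengths 0.23, 0.00
Aggregate via t-conorm [min(1, a+b)]: 0.23

0.23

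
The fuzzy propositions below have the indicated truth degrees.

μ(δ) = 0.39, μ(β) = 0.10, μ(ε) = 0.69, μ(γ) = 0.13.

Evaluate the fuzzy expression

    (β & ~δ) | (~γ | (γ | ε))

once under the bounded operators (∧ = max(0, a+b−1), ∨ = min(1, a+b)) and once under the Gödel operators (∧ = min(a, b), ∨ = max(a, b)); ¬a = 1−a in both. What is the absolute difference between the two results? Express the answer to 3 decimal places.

Under bounded:
  ~δ = 1 − 0.39 = 0.61
  β & ~δ = max(0, a+b−1) on (0.10, 0.61) = 0.00
  ~γ = 1 − 0.13 = 0.87
  γ | ε = min(1, a+b) on (0.13, 0.69) = 0.82
  ~γ | (γ | ε) = min(1, a+b) on (0.87, 0.82) = 1.00
  (β & ~δ) | (~γ | (γ | ε)) = min(1, a+b) on (0.00, 1.00) = 1.00
  → value = 1.0000
Under Gödel:
  ~δ = 1 − 0.39 = 0.61
  β & ~δ = min(a, b) on (0.10, 0.61) = 0.10
  ~γ = 1 − 0.13 = 0.87
  γ | ε = max(a, b) on (0.13, 0.69) = 0.69
  ~γ | (γ | ε) = max(a, b) on (0.87, 0.69) = 0.87
  (β & ~δ) | (~γ | (γ | ε)) = max(a, b) on (0.10, 0.87) = 0.87
  → value = 0.8700
|1.0000 − 0.8700| = 0.130

0.130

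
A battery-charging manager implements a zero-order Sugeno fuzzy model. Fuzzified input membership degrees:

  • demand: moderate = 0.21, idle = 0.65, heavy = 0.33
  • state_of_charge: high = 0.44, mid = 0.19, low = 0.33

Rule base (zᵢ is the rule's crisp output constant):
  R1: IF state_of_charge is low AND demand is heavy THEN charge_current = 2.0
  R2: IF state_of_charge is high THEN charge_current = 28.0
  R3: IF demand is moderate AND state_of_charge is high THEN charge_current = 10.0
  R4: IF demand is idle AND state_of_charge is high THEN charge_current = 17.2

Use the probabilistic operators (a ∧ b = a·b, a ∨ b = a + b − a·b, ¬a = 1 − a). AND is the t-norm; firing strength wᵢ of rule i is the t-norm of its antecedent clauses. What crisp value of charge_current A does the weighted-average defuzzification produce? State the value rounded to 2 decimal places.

R1 (z=2.0): low=0.33, heavy=0.33; AND[a·b] → w = 0.1089
R2 (z=28.0): high=0.44 → w = 0.4400
R3 (z=10.0): moderate=0.21, high=0.44; AND[a·b] → w = 0.0924
R4 (z=17.2): idle=0.65, high=0.44; AND[a·b] → w = 0.2860
Weighted average = (0.1089·2.0 + 0.4400·28.0 + 0.0924·10.0 + 0.2860·17.2) / (0.1089 + 0.4400 + 0.0924 + 0.2860)
  = 18.3810 / 0.9273 = 19.82

19.82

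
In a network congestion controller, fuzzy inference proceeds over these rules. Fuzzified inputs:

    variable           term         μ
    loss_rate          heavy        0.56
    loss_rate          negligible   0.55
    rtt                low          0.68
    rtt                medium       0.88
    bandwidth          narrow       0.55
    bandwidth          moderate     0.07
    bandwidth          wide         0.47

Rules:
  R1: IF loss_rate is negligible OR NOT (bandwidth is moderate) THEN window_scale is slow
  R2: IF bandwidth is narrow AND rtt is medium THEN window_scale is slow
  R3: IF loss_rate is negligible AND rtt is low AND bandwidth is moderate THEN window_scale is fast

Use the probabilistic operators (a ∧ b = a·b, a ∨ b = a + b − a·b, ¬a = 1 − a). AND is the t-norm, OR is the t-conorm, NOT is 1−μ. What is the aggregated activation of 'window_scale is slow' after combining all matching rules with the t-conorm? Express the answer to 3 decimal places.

R1: negligible=0.55, ¬moderate=1−0.07=0.93; OR[a + b − a·b] → w = 0.9685
R2: narrow=0.55, medium=0.88; AND[a·b] → w = 0.4840
R3: negligible=0.55, low=0.68, moderate=0.07; AND[a·b] → w = 0.0262
Rules with consequent 'slow': {R1, R2} → strengths 0.9685, 0.4840
Aggregate via t-conorm [a + b − a·b]: 0.9837

0.984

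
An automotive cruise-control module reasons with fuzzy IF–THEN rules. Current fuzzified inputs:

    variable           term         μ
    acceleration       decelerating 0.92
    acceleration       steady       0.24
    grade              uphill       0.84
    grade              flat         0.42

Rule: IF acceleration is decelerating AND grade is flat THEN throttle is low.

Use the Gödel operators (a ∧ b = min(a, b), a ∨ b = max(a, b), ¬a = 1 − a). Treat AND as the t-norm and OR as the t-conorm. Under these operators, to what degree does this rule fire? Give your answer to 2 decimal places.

0.42

firing strength: decelerating=0.92, flat=0.42; AND[min(a, b)] → w = 0.42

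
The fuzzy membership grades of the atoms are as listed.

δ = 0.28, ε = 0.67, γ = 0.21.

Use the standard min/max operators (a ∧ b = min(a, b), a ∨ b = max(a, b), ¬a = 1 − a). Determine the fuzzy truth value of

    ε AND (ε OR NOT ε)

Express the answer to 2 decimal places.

0.67

NOT ε = 1 − 0.67 = 0.33
ε OR NOT ε = max(a, b) on (0.67, 0.33) = 0.67
ε AND (ε OR NOT ε) = min(a, b) on (0.67, 0.67) = 0.67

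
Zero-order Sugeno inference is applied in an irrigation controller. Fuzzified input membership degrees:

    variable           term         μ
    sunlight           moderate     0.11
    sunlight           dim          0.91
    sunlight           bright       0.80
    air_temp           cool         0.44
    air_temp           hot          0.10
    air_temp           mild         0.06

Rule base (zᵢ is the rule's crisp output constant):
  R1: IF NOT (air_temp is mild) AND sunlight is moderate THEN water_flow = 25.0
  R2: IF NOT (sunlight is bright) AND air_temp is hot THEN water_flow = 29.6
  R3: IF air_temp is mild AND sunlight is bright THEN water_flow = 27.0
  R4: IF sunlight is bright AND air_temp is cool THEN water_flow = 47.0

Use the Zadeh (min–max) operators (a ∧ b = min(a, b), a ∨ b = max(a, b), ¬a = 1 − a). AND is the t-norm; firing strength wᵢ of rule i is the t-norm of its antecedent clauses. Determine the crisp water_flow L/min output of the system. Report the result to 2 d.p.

R1 (z=25.0): ¬mild=1−0.06=0.94, moderate=0.11; AND[min(a, b)] → w = 0.11
R2 (z=29.6): ¬bright=1−0.80=0.20, hot=0.10; AND[min(a, b)] → w = 0.10
R3 (z=27.0): mild=0.06, bright=0.80; AND[min(a, b)] → w = 0.06
R4 (z=47.0): bright=0.80, cool=0.44; AND[min(a, b)] → w = 0.44
Weighted average = (0.11·25.0 + 0.10·29.6 + 0.06·27.0 + 0.44·47.0) / (0.11 + 0.10 + 0.06 + 0.44)
  = 28.0100 / 0.7100 = 39.45

39.45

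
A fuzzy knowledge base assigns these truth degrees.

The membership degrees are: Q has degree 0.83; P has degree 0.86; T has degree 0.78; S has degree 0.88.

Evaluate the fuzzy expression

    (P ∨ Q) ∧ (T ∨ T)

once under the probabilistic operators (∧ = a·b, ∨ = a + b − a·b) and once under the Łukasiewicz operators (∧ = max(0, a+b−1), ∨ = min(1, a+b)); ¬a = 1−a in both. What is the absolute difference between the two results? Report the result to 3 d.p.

0.071

Under probabilistic:
  P ∨ Q = a + b − a·b on (0.8600, 0.8300) = 0.9762
  T ∨ T = a + b − a·b on (0.7800, 0.7800) = 0.9516
  (P ∨ Q) ∧ (T ∨ T) = a·b on (0.9762, 0.9516) = 0.9290
  → value = 0.9290
Under Łukasiewicz:
  P ∨ Q = min(1, a+b) on (0.86, 0.83) = 1.00
  T ∨ T = min(1, a+b) on (0.78, 0.78) = 1.00
  (P ∨ Q) ∧ (T ∨ T) = max(0, a+b−1) on (1.00, 1.00) = 1.00
  → value = 1.0000
|0.9290 − 1.0000| = 0.071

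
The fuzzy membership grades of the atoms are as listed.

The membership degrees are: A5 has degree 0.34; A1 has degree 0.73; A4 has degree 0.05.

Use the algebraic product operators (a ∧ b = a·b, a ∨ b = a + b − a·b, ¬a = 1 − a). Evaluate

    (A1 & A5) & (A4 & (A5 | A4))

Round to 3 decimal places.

A1 & A5 = a·b on (0.7300, 0.3400) = 0.2482
A5 | A4 = a + b − a·b on (0.3400, 0.0500) = 0.3730
A4 & (A5 | A4) = a·b on (0.0500, 0.3730) = 0.0186
(A1 & A5) & (A4 & (A5 | A4)) = a·b on (0.2482, 0.0186) = 0.0046

0.005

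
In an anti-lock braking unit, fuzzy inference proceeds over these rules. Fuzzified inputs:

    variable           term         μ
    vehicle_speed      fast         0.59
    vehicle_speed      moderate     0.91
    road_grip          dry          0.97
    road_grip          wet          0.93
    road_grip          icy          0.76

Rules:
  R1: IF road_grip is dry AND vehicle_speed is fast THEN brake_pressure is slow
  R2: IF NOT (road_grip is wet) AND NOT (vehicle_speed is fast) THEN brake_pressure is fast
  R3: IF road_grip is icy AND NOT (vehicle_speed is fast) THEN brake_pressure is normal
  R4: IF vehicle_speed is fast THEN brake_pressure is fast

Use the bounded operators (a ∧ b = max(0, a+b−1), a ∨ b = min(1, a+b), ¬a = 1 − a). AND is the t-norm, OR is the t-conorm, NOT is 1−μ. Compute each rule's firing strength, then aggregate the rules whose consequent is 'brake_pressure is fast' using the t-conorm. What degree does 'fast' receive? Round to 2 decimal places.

R1: dry=0.97, fast=0.59; AND[max(0, a+b−1)] → w = 0.56
R2: ¬wet=1−0.93=0.07, ¬fast=1−0.59=0.41; AND[max(0, a+b−1)] → w = 0.00
R3: icy=0.76, ¬fast=1−0.59=0.41; AND[max(0, a+b−1)] → w = 0.17
R4: fast=0.59 → w = 0.59
Rules with consequent 'fast': {R2, R4} → strengths 0.00, 0.59
Aggregate via t-conorm [min(1, a+b)]: 0.59

0.59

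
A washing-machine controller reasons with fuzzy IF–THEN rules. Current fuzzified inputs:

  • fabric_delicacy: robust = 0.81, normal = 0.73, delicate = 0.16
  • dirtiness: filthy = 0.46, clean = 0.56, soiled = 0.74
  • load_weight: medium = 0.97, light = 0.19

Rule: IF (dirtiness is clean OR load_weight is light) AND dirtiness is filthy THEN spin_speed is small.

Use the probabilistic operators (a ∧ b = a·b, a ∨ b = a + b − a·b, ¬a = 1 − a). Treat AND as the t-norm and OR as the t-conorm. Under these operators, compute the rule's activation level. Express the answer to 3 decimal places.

firing strength: (clean=0.56 OR light=0.19) = 0.6436; AND[a·b] with filthy=0.46 → w = 0.2961

0.296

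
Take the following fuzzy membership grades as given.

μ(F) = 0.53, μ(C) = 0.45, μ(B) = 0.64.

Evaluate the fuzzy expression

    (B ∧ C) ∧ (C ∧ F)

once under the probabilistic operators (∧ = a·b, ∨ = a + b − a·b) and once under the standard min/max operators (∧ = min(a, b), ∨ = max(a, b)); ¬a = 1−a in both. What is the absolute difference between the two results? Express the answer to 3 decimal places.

Under probabilistic:
  B ∧ C = a·b on (0.6400, 0.4500) = 0.2880
  C ∧ F = a·b on (0.4500, 0.5300) = 0.2385
  (B ∧ C) ∧ (C ∧ F) = a·b on (0.2880, 0.2385) = 0.0687
  → value = 0.0687
Under standard min/max:
  B ∧ C = min(a, b) on (0.64, 0.45) = 0.45
  C ∧ F = min(a, b) on (0.45, 0.53) = 0.45
  (B ∧ C) ∧ (C ∧ F) = min(a, b) on (0.45, 0.45) = 0.45
  → value = 0.4500
|0.0687 − 0.4500| = 0.381

0.381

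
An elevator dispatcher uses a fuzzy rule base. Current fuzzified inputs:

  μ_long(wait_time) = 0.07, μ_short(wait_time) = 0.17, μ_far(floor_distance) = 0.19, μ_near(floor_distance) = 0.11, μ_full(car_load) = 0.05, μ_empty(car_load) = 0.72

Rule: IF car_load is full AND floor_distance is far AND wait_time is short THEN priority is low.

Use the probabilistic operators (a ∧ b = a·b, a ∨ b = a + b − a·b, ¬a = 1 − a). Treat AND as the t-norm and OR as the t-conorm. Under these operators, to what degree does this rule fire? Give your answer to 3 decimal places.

firing strength: full=0.05, far=0.19, short=0.17; AND[a·b] → w = 0.0016

0.002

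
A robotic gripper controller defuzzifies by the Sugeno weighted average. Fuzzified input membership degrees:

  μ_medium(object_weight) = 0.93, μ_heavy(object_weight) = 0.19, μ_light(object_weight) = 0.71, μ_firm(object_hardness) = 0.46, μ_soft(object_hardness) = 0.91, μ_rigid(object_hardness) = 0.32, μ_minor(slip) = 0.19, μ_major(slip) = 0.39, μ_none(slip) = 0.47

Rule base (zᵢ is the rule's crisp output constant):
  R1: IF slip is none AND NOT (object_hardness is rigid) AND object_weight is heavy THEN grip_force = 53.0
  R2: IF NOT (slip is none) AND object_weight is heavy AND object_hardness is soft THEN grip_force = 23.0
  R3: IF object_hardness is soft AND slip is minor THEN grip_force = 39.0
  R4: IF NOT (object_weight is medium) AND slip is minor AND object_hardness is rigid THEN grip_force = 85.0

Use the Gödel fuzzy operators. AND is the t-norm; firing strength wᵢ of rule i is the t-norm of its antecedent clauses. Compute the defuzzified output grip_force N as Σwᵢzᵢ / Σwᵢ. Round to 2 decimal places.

R1 (z=53.0): none=0.47, ¬rigid=1−0.32=0.68, heavy=0.19; AND[min(a, b)] → w = 0.19
R2 (z=23.0): ¬none=1−0.47=0.53, heavy=0.19, soft=0.91; AND[min(a, b)] → w = 0.19
R3 (z=39.0): soft=0.91, minor=0.19; AND[min(a, b)] → w = 0.19
R4 (z=85.0): ¬medium=1−0.93=0.07, minor=0.19, rigid=0.32; AND[min(a, b)] → w = 0.07
Weighted average = (0.19·53.0 + 0.19·23.0 + 0.19·39.0 + 0.07·85.0) / (0.19 + 0.19 + 0.19 + 0.07)
  = 27.8000 / 0.6400 = 43.44

43.44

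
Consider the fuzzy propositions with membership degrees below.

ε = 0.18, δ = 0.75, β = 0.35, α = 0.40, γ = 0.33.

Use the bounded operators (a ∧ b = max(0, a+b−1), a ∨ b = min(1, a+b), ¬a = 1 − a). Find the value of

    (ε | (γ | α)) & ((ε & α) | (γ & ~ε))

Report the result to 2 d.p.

0.06

γ | α = min(1, a+b) on (0.33, 0.40) = 0.73
ε | (γ | α) = min(1, a+b) on (0.18, 0.73) = 0.91
ε & α = max(0, a+b−1) on (0.18, 0.40) = 0.00
~ε = 1 − 0.18 = 0.82
γ & ~ε = max(0, a+b−1) on (0.33, 0.82) = 0.15
(ε & α) | (γ & ~ε) = min(1, a+b) on (0.00, 0.15) = 0.15
(ε | (γ | α)) & ((ε & α) | (γ & ~ε)) = max(0, a+b−1) on (0.91, 0.15) = 0.06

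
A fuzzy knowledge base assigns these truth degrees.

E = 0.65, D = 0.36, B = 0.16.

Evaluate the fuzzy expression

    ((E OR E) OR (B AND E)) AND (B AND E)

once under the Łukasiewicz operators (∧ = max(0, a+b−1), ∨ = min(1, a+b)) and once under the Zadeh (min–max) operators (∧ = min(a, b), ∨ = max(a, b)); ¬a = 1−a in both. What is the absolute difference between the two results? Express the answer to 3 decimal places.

0.160

Under Łukasiewicz:
  E OR E = min(1, a+b) on (0.65, 0.65) = 1.00
  B AND E = max(0, a+b−1) on (0.16, 0.65) = 0.00
  (E OR E) OR (B AND E) = min(1, a+b) on (1.00, 0.00) = 1.00
  B AND E = max(0, a+b−1) on (0.16, 0.65) = 0.00
  ((E OR E) OR (B AND E)) AND (B AND E) = max(0, a+b−1) on (1.00, 0.00) = 0.00
  → value = 0.0000
Under Zadeh (min–max):
  E OR E = max(a, b) on (0.65, 0.65) = 0.65
  B AND E = min(a, b) on (0.16, 0.65) = 0.16
  (E OR E) OR (B AND E) = max(a, b) on (0.65, 0.16) = 0.65
  B AND E = min(a, b) on (0.16, 0.65) = 0.16
  ((E OR E) OR (B AND E)) AND (B AND E) = min(a, b) on (0.65, 0.16) = 0.16
  → value = 0.1600
|0.0000 − 0.1600| = 0.160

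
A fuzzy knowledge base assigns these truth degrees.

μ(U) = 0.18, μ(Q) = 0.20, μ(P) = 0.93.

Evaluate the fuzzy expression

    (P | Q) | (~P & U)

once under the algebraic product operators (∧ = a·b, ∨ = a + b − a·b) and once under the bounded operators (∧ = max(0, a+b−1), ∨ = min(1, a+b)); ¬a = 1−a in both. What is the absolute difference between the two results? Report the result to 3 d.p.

0.055

Under algebraic product:
  P | Q = a + b − a·b on (0.9300, 0.2000) = 0.9440
  ~P = 1 − 0.9300 = 0.0700
  ~P & U = a·b on (0.0700, 0.1800) = 0.0126
  (P | Q) | (~P & U) = a + b − a·b on (0.9440, 0.0126) = 0.9447
  → value = 0.9447
Under bounded:
  P | Q = min(1, a+b) on (0.93, 0.20) = 1.00
  ~P = 1 − 0.93 = 0.07
  ~P & U = max(0, a+b−1) on (0.07, 0.18) = 0.00
  (P | Q) | (~P & U) = min(1, a+b) on (1.00, 0.00) = 1.00
  → value = 1.0000
|0.9447 − 1.0000| = 0.055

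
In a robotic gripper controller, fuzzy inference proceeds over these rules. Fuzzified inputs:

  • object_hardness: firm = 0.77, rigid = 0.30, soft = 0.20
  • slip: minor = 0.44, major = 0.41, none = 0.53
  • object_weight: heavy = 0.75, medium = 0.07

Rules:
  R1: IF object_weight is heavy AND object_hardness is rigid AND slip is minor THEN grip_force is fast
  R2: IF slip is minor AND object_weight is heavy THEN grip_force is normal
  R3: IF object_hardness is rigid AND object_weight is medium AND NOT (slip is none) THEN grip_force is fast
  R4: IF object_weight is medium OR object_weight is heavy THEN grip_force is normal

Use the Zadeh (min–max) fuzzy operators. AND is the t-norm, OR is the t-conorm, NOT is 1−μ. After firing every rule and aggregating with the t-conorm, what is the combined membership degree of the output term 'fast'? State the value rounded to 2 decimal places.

R1: heavy=0.75, rigid=0.30, minor=0.44; AND[min(a, b)] → w = 0.30
R2: minor=0.44, heavy=0.75; AND[min(a, b)] → w = 0.44
R3: rigid=0.30, medium=0.07, ¬none=1−0.53=0.47; AND[min(a, b)] → w = 0.07
R4: medium=0.07, heavy=0.75; OR[max(a, b)] → w = 0.75
Rules with consequent 'fast': {R1, R3} → strengths 0.30, 0.07
Aggregate via t-conorm [max(a, b)]: 0.30

0.30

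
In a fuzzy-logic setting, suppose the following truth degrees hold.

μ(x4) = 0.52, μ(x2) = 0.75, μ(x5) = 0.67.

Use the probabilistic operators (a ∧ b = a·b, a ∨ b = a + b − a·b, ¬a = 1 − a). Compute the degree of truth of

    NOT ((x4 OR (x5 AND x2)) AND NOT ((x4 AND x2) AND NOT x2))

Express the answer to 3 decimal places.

x5 AND x2 = a·b on (0.6700, 0.7500) = 0.5025
x4 OR (x5 AND x2) = a + b − a·b on (0.5200, 0.5025) = 0.7612
x4 AND x2 = a·b on (0.5200, 0.7500) = 0.3900
NOT x2 = 1 − 0.7500 = 0.2500
(x4 AND x2) AND NOT x2 = a·b on (0.3900, 0.2500) = 0.0975
NOT ((x4 AND x2) AND NOT x2) = 1 − 0.0975 = 0.9025
(x4 OR (x5 AND x2)) AND NOT ((x4 AND x2) AND NOT x2) = a·b on (0.7612, 0.9025) = 0.6870
NOT ((x4 OR (x5 AND x2)) AND NOT ((x4 AND x2) AND NOT x2)) = 1 − 0.6870 = 0.3130

0.313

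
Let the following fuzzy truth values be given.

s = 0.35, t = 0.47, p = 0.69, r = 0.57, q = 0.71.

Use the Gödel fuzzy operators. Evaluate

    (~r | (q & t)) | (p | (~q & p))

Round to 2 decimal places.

0.69

~r = 1 − 0.57 = 0.43
q & t = min(a, b) on (0.71, 0.47) = 0.47
~r | (q & t) = max(a, b) on (0.43, 0.47) = 0.47
~q = 1 − 0.71 = 0.29
~q & p = min(a, b) on (0.29, 0.69) = 0.29
p | (~q & p) = max(a, b) on (0.69, 0.29) = 0.69
(~r | (q & t)) | (p | (~q & p)) = max(a, b) on (0.47, 0.69) = 0.69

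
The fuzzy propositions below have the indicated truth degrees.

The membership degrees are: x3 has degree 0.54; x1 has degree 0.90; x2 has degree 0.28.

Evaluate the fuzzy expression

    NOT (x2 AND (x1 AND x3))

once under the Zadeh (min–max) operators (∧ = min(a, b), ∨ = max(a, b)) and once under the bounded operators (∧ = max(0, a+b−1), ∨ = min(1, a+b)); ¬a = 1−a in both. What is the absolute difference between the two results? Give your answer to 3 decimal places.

0.280

Under Zadeh (min–max):
  x1 AND x3 = min(a, b) on (0.90, 0.54) = 0.54
  x2 AND (x1 AND x3) = min(a, b) on (0.28, 0.54) = 0.28
  NOT (x2 AND (x1 AND x3)) = 1 − 0.28 = 0.72
  → value = 0.7200
Under bounded:
  x1 AND x3 = max(0, a+b−1) on (0.90, 0.54) = 0.44
  x2 AND (x1 AND x3) = max(0, a+b−1) on (0.28, 0.44) = 0.00
  NOT (x2 AND (x1 AND x3)) = 1 − 0.00 = 1.00
  → value = 1.0000
|0.7200 − 1.0000| = 0.280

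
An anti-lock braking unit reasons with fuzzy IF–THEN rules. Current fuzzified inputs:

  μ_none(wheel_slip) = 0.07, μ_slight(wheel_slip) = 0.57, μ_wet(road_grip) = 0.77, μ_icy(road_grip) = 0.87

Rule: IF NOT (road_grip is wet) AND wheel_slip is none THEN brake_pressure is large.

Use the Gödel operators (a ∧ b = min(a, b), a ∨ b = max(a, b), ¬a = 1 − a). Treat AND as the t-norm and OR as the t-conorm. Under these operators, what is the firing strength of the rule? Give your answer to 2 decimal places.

firing strength: ¬wet=1−0.77=0.23, none=0.07; AND[min(a, b)] → w = 0.07

0.07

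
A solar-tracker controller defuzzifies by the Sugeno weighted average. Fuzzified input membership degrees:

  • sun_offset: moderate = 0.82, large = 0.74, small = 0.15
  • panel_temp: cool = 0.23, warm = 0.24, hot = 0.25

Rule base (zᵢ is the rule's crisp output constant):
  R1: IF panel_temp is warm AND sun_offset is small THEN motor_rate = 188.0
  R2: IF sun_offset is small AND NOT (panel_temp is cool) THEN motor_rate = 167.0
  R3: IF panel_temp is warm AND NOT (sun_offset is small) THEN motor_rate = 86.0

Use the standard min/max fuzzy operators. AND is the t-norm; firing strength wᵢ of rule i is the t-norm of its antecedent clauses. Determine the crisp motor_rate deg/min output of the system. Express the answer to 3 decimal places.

R1 (z=188.0): warm=0.24, small=0.15; AND[min(a, b)] → w = 0.15
R2 (z=167.0): small=0.15, ¬cool=1−0.23=0.77; AND[min(a, b)] → w = 0.15
R3 (z=86.0): warm=0.24, ¬small=1−0.15=0.85; AND[min(a, b)] → w = 0.24
Weighted average = (0.15·188.0 + 0.15·167.0 + 0.24·86.0) / (0.15 + 0.15 + 0.24)
  = 73.8900 / 0.5400 = 136.833

136.833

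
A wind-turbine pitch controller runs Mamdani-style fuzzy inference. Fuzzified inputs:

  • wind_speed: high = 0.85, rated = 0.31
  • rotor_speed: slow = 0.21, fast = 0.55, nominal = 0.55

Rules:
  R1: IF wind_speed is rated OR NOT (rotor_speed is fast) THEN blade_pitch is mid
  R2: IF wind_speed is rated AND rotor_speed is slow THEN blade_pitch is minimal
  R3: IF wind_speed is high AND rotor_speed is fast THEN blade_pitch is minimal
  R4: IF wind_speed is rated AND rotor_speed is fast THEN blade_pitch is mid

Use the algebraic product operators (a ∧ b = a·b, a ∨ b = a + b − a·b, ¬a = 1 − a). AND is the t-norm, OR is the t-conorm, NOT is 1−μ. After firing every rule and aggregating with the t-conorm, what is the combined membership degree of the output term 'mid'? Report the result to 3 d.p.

R1: rated=0.31, ¬fast=1−0.55=0.45; OR[a + b − a·b] → w = 0.6205
R2: rated=0.31, slow=0.21; AND[a·b] → w = 0.0651
R3: high=0.85, fast=0.55; AND[a·b] → w = 0.4675
R4: rated=0.31, fast=0.55; AND[a·b] → w = 0.1705
Rules with consequent 'mid': {R1, R4} → strengths 0.6205, 0.1705
Aggregate via t-conorm [a + b − a·b]: 0.6852

0.685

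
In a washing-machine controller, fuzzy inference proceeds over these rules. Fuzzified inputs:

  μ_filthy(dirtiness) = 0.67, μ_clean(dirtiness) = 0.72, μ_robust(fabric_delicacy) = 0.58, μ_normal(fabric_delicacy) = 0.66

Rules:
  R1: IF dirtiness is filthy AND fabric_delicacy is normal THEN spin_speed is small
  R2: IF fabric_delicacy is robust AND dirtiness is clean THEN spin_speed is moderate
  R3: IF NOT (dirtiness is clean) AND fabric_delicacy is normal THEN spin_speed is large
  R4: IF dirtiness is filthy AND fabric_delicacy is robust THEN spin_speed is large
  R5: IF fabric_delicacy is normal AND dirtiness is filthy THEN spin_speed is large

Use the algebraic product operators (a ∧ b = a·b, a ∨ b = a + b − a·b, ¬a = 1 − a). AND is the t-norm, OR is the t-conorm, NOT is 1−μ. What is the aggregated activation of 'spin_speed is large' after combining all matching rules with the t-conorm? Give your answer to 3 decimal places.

R1: filthy=0.67, normal=0.66; AND[a·b] → w = 0.4422
R2: robust=0.58, clean=0.72; AND[a·b] → w = 0.4176
R3: ¬clean=1−0.72=0.28, normal=0.66; AND[a·b] → w = 0.1848
R4: filthy=0.67, robust=0.58; AND[a·b] → w = 0.3886
R5: normal=0.66, filthy=0.67; AND[a·b] → w = 0.4422
Rules with consequent 'large': {R3, R4, R5} → strengths 0.1848, 0.3886, 0.4422
Aggregate via t-conorm [a + b − a·b]: 0.7220

0.722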